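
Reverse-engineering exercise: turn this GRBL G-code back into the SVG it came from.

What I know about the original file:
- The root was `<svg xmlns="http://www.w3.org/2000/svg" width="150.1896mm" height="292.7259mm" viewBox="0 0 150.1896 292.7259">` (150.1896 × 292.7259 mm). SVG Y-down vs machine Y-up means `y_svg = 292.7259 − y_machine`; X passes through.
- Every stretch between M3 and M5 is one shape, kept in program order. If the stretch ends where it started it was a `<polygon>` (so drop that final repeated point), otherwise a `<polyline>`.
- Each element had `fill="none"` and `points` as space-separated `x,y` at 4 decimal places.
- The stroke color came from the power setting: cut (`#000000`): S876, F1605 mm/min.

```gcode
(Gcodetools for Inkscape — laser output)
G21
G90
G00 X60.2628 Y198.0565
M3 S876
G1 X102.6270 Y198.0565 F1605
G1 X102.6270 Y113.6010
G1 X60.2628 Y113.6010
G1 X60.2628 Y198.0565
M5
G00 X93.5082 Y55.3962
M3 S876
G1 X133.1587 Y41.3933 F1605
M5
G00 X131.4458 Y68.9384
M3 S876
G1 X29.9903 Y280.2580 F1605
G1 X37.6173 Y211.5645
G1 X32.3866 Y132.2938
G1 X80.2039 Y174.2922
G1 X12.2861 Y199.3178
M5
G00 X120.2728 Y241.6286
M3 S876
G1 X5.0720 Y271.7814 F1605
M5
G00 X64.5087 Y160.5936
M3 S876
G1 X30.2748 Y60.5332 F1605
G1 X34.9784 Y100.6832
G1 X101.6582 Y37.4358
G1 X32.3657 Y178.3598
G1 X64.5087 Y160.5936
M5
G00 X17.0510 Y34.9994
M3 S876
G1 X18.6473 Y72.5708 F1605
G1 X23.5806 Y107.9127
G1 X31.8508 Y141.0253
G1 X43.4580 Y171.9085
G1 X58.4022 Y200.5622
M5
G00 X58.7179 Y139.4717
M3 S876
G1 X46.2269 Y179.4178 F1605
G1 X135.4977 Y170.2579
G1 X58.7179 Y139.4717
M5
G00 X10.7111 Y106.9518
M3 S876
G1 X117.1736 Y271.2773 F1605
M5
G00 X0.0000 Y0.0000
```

<svg xmlns="http://www.w3.org/2000/svg" width="150.1896mm" height="292.7259mm" viewBox="0 0 150.1896 292.7259">
  <polygon points="60.2628,94.6694 102.6270,94.6694 102.6270,179.1249 60.2628,179.1249" fill="none" stroke="#000000"/>
  <polyline points="93.5082,237.3297 133.1587,251.3326" fill="none" stroke="#000000"/>
  <polyline points="131.4458,223.7875 29.9903,12.4679 37.6173,81.1614 32.3866,160.4321 80.2039,118.4337 12.2861,93.4081" fill="none" stroke="#000000"/>
  <polyline points="120.2728,51.0973 5.0720,20.9445" fill="none" stroke="#000000"/>
  <polygon points="64.5087,132.1323 30.2748,232.1927 34.9784,192.0427 101.6582,255.2901 32.3657,114.3661" fill="none" stroke="#000000"/>
  <polyline points="17.0510,257.7265 18.6473,220.1551 23.5806,184.8132 31.8508,151.7006 43.4580,120.8174 58.4022,92.1637" fill="none" stroke="#000000"/>
  <polygon points="58.7179,153.2542 46.2269,113.3081 135.4977,122.4680" fill="none" stroke="#000000"/>
  <polyline points="10.7111,185.7741 117.1736,21.4486" fill="none" stroke="#000000"/>
</svg>

y_svg = 292.7259 − y_m. Every run uses S876, so all elements get stroke `#000000` (cut).

[1] closed run; points: 60.2628,94.6694 102.6270,94.6694 102.6270,179.1249 60.2628,179.1249

[2] open run; points: 93.5082,237.3297 133.1587,251.3326

[3] open run; points: 131.4458,223.7875 29.9903,12.4679 37.6173,81.1614 32.3866,160.4321 80.2039,118.4337 12.2861,93.4081

[4] open run; points: 120.2728,51.0973 5.0720,20.9445

[5] closed run; points: 64.5087,132.1323 30.2748,232.1927 34.9784,192.0427 101.6582,255.2901 32.3657,114.3661

[6] open run; points: 17.0510,257.7265 18.6473,220.1551 23.5806,184.8132 31.8508,151.7006 43.4580,120.8174 58.4022,92.1637

[7] closed run; points: 58.7179,153.2542 46.2269,113.3081 135.4977,122.4680

[8] open run; points: 10.7111,185.7741 117.1736,21.4486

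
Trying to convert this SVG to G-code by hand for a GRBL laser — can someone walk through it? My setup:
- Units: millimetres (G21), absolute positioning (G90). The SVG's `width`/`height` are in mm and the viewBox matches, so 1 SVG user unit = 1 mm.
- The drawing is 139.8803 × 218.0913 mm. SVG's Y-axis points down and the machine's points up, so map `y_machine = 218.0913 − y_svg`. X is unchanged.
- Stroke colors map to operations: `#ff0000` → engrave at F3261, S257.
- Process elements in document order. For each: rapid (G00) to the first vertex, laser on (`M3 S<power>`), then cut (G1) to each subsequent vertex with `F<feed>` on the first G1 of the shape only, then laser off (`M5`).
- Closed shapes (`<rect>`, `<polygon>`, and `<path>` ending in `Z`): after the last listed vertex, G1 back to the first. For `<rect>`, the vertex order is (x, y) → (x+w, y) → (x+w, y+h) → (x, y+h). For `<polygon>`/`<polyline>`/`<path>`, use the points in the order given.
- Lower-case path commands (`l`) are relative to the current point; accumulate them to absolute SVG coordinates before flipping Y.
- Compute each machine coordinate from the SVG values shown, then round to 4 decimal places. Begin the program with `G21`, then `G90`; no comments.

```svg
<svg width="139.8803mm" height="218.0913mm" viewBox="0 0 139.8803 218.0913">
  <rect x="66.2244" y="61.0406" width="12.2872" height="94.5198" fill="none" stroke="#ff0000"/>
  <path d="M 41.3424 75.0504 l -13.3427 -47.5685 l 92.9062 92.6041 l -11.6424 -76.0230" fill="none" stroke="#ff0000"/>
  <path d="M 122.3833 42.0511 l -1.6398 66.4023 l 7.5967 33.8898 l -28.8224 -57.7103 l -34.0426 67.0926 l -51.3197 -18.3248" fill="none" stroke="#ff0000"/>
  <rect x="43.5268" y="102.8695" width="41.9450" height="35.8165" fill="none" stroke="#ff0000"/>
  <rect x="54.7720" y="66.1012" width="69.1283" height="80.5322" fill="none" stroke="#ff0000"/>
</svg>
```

G21
G90
G00 X66.2244 Y157.0507
M3 S257
G1 X78.5116 Y157.0507 F3261
G1 X78.5116 Y62.5309
G1 X66.2244 Y62.5309
G1 X66.2244 Y157.0507
M5
G00 X41.3424 Y143.0409
M3 S257
G1 X27.9997 Y190.6094 F3261
G1 X120.9059 Y98.0053
G1 X109.2635 Y174.0283
M5
G00 X122.3833 Y176.0402
M3 S257
G1 X120.7435 Y109.6379 F3261
G1 X128.3402 Y75.7481
G1 X99.5178 Y133.4584
G1 X65.4752 Y66.3658
G1 X14.1555 Y84.6906
M5
G00 X43.5268 Y115.2218
M3 S257
G1 X85.4718 Y115.2218 F3261
G1 X85.4718 Y79.4053
G1 X43.5268 Y79.4053
G1 X43.5268 Y115.2218
M5
G00 X54.7720 Y151.9901
M3 S257
G1 X123.9003 Y151.9901 F3261
G1 X123.9003 Y71.4579
G1 X54.7720 Y71.4579
G1 X54.7720 Y151.9901
M5

Since the viewBox matches the mm dimensions, user units are millimetres directly. The only transform is the Y-flip y_m = 218.0913 − y_svg.

Shape 1 is a rectangle drawn with `<rect>`. Its stroke #ff0000 means engrave at S257, F3261. After flipping Y the toolpath is (66.2244,157.0507) → (78.5116,157.0507) → (78.5116,62.5309) → (66.2244,62.5309) → (66.2244,157.0507), returning to the start.

Shape 2 is a open polyline drawn with `<path>`. Its stroke #ff0000 means engrave at S257, F3261. After flipping Y the toolpath is (41.3424,143.0409) → (27.9997,190.6094) → (120.9059,98.0053) → (109.2635,174.0283).

Shape 3 is a open polyline drawn with `<path>`. Its stroke #ff0000 means engrave at S257, F3261. After flipping Y the toolpath is (122.3833,176.0402) → (120.7435,109.6379) → (128.3402,75.7481) → (99.5178,133.4584) → (65.4752,66.3658) → (14.1555,84.6906).

Shape 4 is a rectangle drawn with `<rect>`. Its stroke #ff0000 means engrave at S257, F3261. After flipping Y the toolpath is (43.5268,115.2218) → (85.4718,115.2218) → (85.4718,79.4053) → (43.5268,79.4053) → (43.5268,115.2218), returning to the start.

Shape 5 is a rectangle drawn with `<rect>`. Its stroke #ff0000 means engrave at S257, F3261. After flipping Y the toolpath is (54.7720,151.9901) → (123.9003,151.9901) → (123.9003,71.4579) → (54.7720,71.4579) → (54.7720,151.9901), returning to the start.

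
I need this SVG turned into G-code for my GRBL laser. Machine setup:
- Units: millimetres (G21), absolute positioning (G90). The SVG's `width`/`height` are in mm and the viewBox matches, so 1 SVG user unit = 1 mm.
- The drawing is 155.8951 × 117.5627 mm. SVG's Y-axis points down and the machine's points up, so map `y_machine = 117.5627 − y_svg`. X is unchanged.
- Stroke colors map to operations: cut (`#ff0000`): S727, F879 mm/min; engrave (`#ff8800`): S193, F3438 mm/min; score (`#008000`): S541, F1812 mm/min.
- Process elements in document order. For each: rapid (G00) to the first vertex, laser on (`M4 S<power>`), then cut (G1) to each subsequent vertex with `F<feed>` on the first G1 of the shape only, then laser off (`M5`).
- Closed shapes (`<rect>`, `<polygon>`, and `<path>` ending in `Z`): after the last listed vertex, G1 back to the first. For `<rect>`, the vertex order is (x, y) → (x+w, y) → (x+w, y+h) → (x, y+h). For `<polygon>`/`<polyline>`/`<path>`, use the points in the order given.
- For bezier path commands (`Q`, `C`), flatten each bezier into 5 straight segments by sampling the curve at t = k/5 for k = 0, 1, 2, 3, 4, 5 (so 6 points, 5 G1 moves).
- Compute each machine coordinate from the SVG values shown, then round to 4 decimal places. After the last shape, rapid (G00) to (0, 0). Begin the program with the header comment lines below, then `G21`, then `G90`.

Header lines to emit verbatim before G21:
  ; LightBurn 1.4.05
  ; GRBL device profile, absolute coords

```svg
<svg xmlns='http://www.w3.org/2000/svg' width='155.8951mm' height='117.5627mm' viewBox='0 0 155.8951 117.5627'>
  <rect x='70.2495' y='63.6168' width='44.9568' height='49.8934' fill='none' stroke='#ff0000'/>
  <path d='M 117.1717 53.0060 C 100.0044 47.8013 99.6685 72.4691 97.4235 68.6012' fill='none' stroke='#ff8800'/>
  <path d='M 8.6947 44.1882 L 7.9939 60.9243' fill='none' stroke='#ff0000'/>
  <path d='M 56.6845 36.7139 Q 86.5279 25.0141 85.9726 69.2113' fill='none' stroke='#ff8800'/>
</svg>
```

1 u = 1 mm; y_m = 117.5627 − y.

[1] `<rect>` rectangle, #ff0000→cut S727 F879: (70.2495,53.9459) → (115.2063,53.9459) → (115.2063,4.0525) → (70.2495,4.0525) → (70.2495,53.9459) (closed)

[2] `<path>` cubic bezier, #ff8800→engrave S193 F3438: (117.1717,64.5567) → (108.7412,64.5621) → (103.4506,60.2017) → (100.4005,54.2790) → (98.6913,49.5978) → (97.4235,48.9615)

[3] `<path>` line segment, #ff0000→cut S727 F879: (8.6947,73.3745) → (7.9939,56.6384)

[4] `<path>` quadratic bezier, #ff8800→engrave S193 F3438: (56.6845,80.8488) → (67.4059,83.2928) → (75.6954,81.2651) → (81.5530,74.7656) → (84.9788,63.7944) → (85.9726,48.3514)

; LightBurn 1.4.05
; GRBL device profile, absolute coords
G21
G90
G00 X70.2495 Y53.9459
M4 S727
G1 X115.2063 Y53.9459 F879
G1 X115.2063 Y4.0525
G1 X70.2495 Y4.0525
G1 X70.2495 Y53.9459
M5
G00 X117.1717 Y64.5567
M4 S193
G1 X108.7412 Y64.5621 F3438
G1 X103.4506 Y60.2017
G1 X100.4005 Y54.2790
G1 X98.6913 Y49.5978
G1 X97.4235 Y48.9615
M5
G00 X8.6947 Y73.3745
M4 S727
G1 X7.9939 Y56.6384 F879
M5
G00 X56.6845 Y80.8488
M4 S193
G1 X67.4059 Y83.2928 F3438
G1 X75.6954 Y81.2651
G1 X81.5530 Y74.7656
G1 X84.9788 Y63.7944
G1 X85.9726 Y48.3514
M5
G00 X0.0000 Y0.0000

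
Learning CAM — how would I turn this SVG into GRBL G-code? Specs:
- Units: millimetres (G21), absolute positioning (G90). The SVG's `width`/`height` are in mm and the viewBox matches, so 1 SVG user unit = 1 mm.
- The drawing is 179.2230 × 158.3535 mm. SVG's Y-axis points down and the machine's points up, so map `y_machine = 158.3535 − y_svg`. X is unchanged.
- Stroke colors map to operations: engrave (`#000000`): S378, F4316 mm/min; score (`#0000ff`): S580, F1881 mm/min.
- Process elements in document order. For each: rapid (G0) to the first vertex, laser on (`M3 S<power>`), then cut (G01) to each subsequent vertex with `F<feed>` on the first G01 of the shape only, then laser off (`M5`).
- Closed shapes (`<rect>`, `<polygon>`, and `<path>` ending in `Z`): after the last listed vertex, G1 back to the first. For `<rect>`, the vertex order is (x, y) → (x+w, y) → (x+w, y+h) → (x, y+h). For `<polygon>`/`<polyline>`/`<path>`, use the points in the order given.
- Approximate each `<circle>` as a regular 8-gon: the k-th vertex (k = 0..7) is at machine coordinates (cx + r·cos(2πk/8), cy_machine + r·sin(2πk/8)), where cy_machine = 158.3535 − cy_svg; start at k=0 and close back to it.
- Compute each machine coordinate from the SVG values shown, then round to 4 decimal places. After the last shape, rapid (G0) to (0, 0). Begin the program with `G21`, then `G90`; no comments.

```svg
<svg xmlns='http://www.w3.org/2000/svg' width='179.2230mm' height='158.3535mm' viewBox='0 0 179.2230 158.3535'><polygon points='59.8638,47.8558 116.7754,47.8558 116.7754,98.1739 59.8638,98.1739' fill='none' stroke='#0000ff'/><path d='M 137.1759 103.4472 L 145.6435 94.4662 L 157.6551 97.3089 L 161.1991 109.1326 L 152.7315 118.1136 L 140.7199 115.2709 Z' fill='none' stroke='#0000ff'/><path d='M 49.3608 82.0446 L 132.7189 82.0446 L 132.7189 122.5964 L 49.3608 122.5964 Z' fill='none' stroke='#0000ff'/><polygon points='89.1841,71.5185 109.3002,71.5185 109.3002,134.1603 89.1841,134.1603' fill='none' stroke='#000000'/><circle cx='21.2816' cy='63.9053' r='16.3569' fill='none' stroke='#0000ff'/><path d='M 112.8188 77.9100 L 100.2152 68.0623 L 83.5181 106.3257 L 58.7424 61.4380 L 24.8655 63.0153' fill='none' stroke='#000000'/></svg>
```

G21
G90
G0 X59.8638 Y110.4977
M3 S580
G01 X116.7754 Y110.4977 F1881
G01 X116.7754 Y60.1796
G01 X59.8638 Y60.1796
G01 X59.8638 Y110.4977
M5
G0 X137.1759 Y54.9063
M3 S580
G01 X145.6435 Y63.8873 F1881
G01 X157.6551 Y61.0446
G01 X161.1991 Y49.2209
G01 X152.7315 Y40.2399
G01 X140.7199 Y43.0826
G01 X137.1759 Y54.9063
M5
G0 X49.3608 Y76.3089
M3 S580
G01 X132.7189 Y76.3089 F1881
G01 X132.7189 Y35.7571
G01 X49.3608 Y35.7571
G01 X49.3608 Y76.3089
M5
G0 X89.1841 Y86.8350
M3 S378
G01 X109.3002 Y86.8350 F4316
G01 X109.3002 Y24.1932
G01 X89.1841 Y24.1932
G01 X89.1841 Y86.8350
M5
G0 X37.6385 Y94.4482
M3 S580
G01 X32.8477 Y106.0143 F1881
G01 X21.2816 Y110.8051
G01 X9.7155 Y106.0143
G01 X4.9247 Y94.4482
G01 X9.7155 Y82.8821
G01 X21.2816 Y78.0913
G01 X32.8477 Y82.8821
G01 X37.6385 Y94.4482
M5
G0 X112.8188 Y80.4435
M3 S378
G01 X100.2152 Y90.2912 F4316
G01 X83.5181 Y52.0278
G01 X58.7424 Y96.9155
G01 X24.8655 Y95.3382
M5
G0 X0.0000 Y0.0000

Since the viewBox matches the mm dimensions, user units are millimetres directly. The only transform is the Y-flip y_m = 158.3535 − y_svg.

Shape 1 is a rectangle drawn with `<polygon>`. Its stroke #0000ff means score at S580, F1881. After flipping Y the toolpath is (59.8638,110.4977) → (116.7754,110.4977) → (116.7754,60.1796) → (59.8638,60.1796) → (59.8638,110.4977), returning to the start.

Shape 2 is a regular polygon drawn with `<path>`. Its stroke #0000ff means score at S580, F1881. After flipping Y the toolpath is (137.1759,54.9063) → (145.6435,63.8873) → (157.6551,61.0446) → (161.1991,49.2209) → (152.7315,40.2399) → (140.7199,43.0826) → (137.1759,54.9063), returning to the start.

Shape 3 is a rectangle drawn with `<path>`. Its stroke #0000ff means score at S580, F1881. After flipping Y the toolpath is (49.3608,76.3089) → (132.7189,76.3089) → (132.7189,35.7571) → (49.3608,35.7571) → (49.3608,76.3089), returning to the start.

Shape 4 is a rectangle drawn with `<polygon>`. Its stroke #000000 means engrave at S378, F4316. After flipping Y the toolpath is (89.1841,86.8350) → (109.3002,86.8350) → (109.3002,24.1932) → (89.1841,24.1932) → (89.1841,86.8350), returning to the start.

Shape 5 is a circle drawn with `<circle>`. Its stroke #0000ff means score at S580, F1881. After flipping Y the toolpath is (37.6385,94.4482) → (32.8477,106.0143) → (21.2816,110.8051) → (9.7155,106.0143) → (4.9247,94.4482) → (9.7155,82.8821) → (21.2816,78.0913) → (32.8477,82.8821) → (37.6385,94.4482), returning to the start.

Shape 6 is a open polyline drawn with `<path>`. Its stroke #000000 means engrave at S378, F4316. After flipping Y the toolpath is (112.8188,80.4435) → (100.2152,90.2912) → (83.5181,52.0278) → (58.7424,96.9155) → (24.8655,95.3382).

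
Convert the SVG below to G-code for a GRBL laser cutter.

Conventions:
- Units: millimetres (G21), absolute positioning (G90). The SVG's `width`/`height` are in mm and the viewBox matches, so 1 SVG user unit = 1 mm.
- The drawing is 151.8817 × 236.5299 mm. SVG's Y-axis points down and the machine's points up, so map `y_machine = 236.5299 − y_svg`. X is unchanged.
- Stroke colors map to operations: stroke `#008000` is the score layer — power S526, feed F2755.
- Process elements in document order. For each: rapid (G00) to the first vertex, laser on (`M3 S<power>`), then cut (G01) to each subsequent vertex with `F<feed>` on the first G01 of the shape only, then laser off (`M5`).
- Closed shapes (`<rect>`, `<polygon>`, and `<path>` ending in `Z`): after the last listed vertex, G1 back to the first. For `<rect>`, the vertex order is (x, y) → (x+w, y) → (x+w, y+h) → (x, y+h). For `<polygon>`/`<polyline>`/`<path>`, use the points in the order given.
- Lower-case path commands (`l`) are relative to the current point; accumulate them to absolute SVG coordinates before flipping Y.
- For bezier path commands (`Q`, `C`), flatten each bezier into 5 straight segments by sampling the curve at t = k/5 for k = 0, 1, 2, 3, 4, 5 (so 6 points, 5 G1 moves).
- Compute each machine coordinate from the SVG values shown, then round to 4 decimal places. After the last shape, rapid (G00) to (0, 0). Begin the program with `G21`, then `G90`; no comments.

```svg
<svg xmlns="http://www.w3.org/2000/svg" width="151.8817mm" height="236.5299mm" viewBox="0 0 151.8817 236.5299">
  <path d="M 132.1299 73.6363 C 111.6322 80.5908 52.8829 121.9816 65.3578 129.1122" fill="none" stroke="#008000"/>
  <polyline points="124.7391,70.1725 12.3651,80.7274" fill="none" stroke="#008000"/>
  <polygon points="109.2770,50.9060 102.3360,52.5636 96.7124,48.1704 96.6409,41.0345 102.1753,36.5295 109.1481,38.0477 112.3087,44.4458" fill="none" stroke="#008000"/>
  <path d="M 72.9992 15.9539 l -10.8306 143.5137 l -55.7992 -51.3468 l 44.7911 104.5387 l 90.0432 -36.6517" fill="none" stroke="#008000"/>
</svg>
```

1 u = 1 mm; y_m = 236.5299 − y.

[1] `<path>` cubic bezier, #008000→score S526 F2755: (132.1299,162.8936) → (116.1169,155.1381) → (96.1783,142.4154) → (77.5691,128.0227) → (65.5440,115.2577) → (65.3578,107.4177)

[2] `<polyline>` line segment, #008000→score S526 F2755: (124.7391,166.3574) → (12.3651,155.8025)

[3] `<polygon>` regular polygon, #008000→score S526 F2755: (109.2770,185.6239) → (102.3360,183.9663) → (96.7124,188.3595) → (96.6409,195.4954) → (102.1753,200.0004) → (109.1481,198.4822) → (112.3087,192.0841) → (109.2770,185.6239) (closed)

[4] `<path>` open polyline, #008000→score S526 F2755: (72.9992,220.5760) → (62.1686,77.0623) → (6.3694,128.4091) → (51.1605,23.8704) → (141.2037,60.5221)

G21
G90
G00 X132.1299 Y162.8936
M3 S526
G01 X116.1169 Y155.1381 F2755
G01 X96.1783 Y142.4154
G01 X77.5691 Y128.0227
G01 X65.5440 Y115.2577
G01 X65.3578 Y107.4177
M5
G00 X124.7391 Y166.3574
M3 S526
G01 X12.3651 Y155.8025 F2755
M5
G00 X109.2770 Y185.6239
M3 S526
G01 X102.3360 Y183.9663 F2755
G01 X96.7124 Y188.3595
G01 X96.6409 Y195.4954
G01 X102.1753 Y200.0004
G01 X109.1481 Y198.4822
G01 X112.3087 Y192.0841
G01 X109.2770 Y185.6239
M5
G00 X72.9992 Y220.5760
M3 S526
G01 X62.1686 Y77.0623 F2755
G01 X6.3694 Y128.4091
G01 X51.1605 Y23.8704
G01 X141.2037 Y60.5221
M5
G00 X0.0000 Y0.0000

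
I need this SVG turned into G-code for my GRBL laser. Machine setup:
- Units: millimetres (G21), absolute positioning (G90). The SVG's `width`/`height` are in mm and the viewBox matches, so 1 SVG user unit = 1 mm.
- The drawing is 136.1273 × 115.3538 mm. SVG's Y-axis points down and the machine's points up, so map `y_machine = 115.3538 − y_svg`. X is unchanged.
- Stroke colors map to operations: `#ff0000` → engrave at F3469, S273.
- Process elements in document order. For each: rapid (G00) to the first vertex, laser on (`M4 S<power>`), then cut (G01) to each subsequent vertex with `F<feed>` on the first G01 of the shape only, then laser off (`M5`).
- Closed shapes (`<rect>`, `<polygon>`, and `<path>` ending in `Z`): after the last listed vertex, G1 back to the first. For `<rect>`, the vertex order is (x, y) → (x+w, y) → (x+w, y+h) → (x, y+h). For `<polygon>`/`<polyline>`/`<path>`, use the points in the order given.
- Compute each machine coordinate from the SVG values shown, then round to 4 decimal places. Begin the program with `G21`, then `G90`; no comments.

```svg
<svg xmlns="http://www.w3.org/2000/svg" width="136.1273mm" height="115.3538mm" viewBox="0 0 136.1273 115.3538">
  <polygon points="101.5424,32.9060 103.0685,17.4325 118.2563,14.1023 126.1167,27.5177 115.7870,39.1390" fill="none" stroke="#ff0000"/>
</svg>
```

viewBox `0 0 136.1273 115.3538` with mm width/height → 1 unit = 1 mm. Flip: y_m = 115.3538 − y_svg.

**Shape 1** — `<polygon>` regular polygon, stroke `#ff0000` → engrave (S273, F3469). Machine vertices: (101.5424,82.4478) → (103.0685,97.9213) → (118.2563,101.2515) → (126.1167,87.8361) → (115.7870,76.2148) → (101.5424,82.4478). Closed: final G1 returns to the first vertex.

G21
G90
G00 X101.5424 Y82.4478
M4 S273
G01 X103.0685 Y97.9213 F3469
G01 X118.2563 Y101.2515
G01 X126.1167 Y87.8361
G01 X115.7870 Y76.2148
G01 X101.5424 Y82.4478
M5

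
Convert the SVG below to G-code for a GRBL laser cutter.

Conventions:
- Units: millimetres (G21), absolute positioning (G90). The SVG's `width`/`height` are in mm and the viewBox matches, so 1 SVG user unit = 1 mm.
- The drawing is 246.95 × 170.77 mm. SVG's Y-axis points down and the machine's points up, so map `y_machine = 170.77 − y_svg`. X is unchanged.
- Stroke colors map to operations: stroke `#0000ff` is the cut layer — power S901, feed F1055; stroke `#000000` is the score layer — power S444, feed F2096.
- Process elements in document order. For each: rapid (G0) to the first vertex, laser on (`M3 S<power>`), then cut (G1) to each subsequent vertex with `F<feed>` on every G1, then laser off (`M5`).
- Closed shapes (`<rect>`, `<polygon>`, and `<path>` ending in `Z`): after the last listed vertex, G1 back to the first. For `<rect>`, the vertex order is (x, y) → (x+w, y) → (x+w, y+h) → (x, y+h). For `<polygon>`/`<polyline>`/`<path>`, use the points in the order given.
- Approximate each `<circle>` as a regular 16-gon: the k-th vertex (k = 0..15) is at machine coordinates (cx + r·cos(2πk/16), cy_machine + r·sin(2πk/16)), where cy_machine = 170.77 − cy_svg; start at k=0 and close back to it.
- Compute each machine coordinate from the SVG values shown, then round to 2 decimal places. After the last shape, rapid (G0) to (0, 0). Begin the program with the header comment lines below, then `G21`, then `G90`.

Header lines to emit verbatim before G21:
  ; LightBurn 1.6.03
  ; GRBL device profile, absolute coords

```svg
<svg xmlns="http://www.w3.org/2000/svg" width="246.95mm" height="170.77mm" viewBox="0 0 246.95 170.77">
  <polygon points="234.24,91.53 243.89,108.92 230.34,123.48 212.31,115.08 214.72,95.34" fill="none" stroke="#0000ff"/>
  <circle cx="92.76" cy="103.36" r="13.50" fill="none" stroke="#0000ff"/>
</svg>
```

; LightBurn 1.6.03
; GRBL device profile, absolute coords
G21
G90
G0 X234.24 Y79.24
M3 S901
G1 X243.89 Y61.85 F1055
G1 X230.34 Y47.29 F1055
G1 X212.31 Y55.69 F1055
G1 X214.72 Y75.43 F1055
G1 X234.24 Y79.24 F1055
M5
G0 X106.26 Y67.41
M3 S901
G1 X105.23 Y72.58 F1055
G1 X102.31 Y76.96 F1055
G1 X97.93 Y79.88 F1055
G1 X92.76 Y80.91 F1055
G1 X87.59 Y79.88 F1055
G1 X83.21 Y76.96 F1055
G1 X80.29 Y72.58 F1055
G1 X79.26 Y67.41 F1055
G1 X80.29 Y62.24 F1055
G1 X83.21 Y57.86 F1055
G1 X87.59 Y54.94 F1055
G1 X92.76 Y53.91 F1055
G1 X97.93 Y54.94 F1055
G1 X102.31 Y57.86 F1055
G1 X105.23 Y62.24 F1055
G1 X106.26 Y67.41 F1055
M5
G0 X0.00 Y0.00

Since the viewBox matches the mm dimensions, user units are millimetres directly. The only transform is the Y-flip y_m = 170.77 − y_svg.

Shape 1 is a regular polygon drawn with `<polygon>`. Its stroke #0000ff means cut at S901, F1055. After flipping Y the toolpath is (234.24,79.24) → (243.89,61.85) → (230.34,47.29) → (212.31,55.69) → (214.72,75.43) → (234.24,79.24), returning to the start.

Shape 2 is a circle drawn with `<circle>`. Its stroke #0000ff means cut at S901, F1055. After flipping Y the toolpath is (106.26,67.41) → (105.23,72.58) → (102.31,76.96) → (97.93,79.88) → (92.76,80.91) → (87.59,79.88) → (83.21,76.96) → (80.29,72.58) → (79.26,67.41) → (80.29,62.24) → (83.21,57.86) → (87.59,54.94) → (92.76,53.91) → (97.93,54.94) → (102.31,57.86) → (105.23,62.24) → (106.26,67.41), returning to the start.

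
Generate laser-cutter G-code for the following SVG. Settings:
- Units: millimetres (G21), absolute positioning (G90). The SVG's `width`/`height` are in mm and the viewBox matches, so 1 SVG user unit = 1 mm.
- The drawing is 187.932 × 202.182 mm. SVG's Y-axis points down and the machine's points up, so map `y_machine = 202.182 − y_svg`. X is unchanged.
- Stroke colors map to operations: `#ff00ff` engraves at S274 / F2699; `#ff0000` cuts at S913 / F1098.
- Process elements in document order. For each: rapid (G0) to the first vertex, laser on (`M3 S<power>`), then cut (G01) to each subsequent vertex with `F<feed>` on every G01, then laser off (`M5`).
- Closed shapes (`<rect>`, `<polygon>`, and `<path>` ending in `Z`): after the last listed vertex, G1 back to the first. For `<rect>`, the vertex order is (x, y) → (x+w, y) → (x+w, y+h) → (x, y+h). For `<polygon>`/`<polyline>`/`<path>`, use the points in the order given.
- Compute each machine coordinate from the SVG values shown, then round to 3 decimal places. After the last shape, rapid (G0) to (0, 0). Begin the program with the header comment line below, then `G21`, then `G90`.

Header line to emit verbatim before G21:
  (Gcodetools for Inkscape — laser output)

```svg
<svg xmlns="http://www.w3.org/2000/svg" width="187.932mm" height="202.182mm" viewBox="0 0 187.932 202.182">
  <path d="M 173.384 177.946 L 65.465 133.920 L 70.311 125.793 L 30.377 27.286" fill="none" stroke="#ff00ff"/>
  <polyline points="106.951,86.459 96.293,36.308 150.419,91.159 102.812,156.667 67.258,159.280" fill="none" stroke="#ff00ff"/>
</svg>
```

(Gcodetools for Inkscape — laser output)
G21
G90
G0 X173.384 Y24.236
M3 S274
G01 X65.465 Y68.262 F2699
G01 X70.311 Y76.389 F2699
G01 X30.377 Y174.896 F2699
M5
G0 X106.951 Y115.723
M3 S274
G01 X96.293 Y165.874 F2699
G01 X150.419 Y111.023 F2699
G01 X102.812 Y45.515 F2699
G01 X67.258 Y42.902 F2699
M5
G0 X0.000 Y0.000

viewBox `0 0 187.932 202.182` with mm width/height → 1 unit = 1 mm. Flip: y_m = 202.182 − y_svg.

**Shape 1** — `<path>` open polyline, stroke `#ff00ff` → engrave (S274, F2699). Machine vertices: (173.384,24.236) → (65.465,68.262) → (70.311,76.389) → (30.377,174.896). Open path.

**Shape 2** — `<polyline>` open polyline, stroke `#ff00ff` → engrave (S274, F2699). Machine vertices: (106.951,115.723) → (96.293,165.874) → (150.419,111.023) → (102.812,45.515) → (67.258,42.902). Open path.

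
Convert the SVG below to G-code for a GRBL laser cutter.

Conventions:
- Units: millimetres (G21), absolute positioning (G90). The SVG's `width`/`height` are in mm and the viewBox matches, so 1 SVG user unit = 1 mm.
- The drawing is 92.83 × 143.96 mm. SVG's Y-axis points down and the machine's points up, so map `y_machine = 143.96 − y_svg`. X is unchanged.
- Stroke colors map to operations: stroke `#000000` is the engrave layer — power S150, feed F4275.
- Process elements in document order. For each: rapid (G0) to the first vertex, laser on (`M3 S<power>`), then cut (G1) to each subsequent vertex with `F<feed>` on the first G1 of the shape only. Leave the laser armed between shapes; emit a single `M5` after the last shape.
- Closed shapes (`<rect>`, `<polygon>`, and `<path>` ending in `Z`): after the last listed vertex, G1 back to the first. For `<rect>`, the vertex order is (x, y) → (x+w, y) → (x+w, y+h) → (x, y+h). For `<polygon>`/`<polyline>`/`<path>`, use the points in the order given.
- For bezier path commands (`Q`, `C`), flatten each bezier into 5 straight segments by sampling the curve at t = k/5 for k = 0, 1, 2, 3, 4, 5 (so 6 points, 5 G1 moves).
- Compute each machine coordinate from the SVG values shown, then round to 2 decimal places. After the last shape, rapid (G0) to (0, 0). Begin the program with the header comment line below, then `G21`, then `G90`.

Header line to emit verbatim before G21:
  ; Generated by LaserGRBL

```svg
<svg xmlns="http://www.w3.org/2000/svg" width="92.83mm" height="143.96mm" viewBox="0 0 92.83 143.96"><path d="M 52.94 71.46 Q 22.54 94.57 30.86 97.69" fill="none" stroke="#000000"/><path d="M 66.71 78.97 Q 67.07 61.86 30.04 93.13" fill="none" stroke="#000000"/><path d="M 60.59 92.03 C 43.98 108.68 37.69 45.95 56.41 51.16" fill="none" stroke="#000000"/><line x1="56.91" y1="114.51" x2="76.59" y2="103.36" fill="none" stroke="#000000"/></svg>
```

; Generated by LaserGRBL
G21
G90
G0 X52.94 Y72.50
M3 S150
G1 X42.33 Y64.06 F4275
G1 X34.82 Y57.21
G1 X30.40 Y51.96
G1 X29.08 Y48.32
G1 X30.86 Y46.27
G0 X66.71 Y64.99
M3 S150
G1 X65.36 Y69.90 F4275
G1 X61.02 Y70.94
G1 X53.68 Y68.11
G1 X43.36 Y61.40
G1 X30.04 Y50.83
G0 X60.59 Y51.93
M3 S150
G1 X51.98 Y50.29 F4275
G1 X46.55 Y60.62
G1 X45.01 Y75.87
G1 X48.06 Y88.95
G1 X56.41 Y92.80
G0 X56.91 Y29.45
M3 S150
G1 X76.59 Y40.60 F4275
M5
G0 X0.00 Y0.00

1 u = 1 mm; y_m = 143.96 − y.

[1] `<path>` quadratic bezier, #000000→engrave S150 F4275: (52.94,72.50) → (42.33,64.06) → (34.82,57.21) → (30.40,51.96) → (29.08,48.32) → (30.86,46.27)

[2] `<path>` quadratic bezier, #000000→engrave S150 F4275: (66.71,64.99) → (65.36,69.90) → (61.02,70.94) → (53.68,68.11) → (43.36,61.40) → (30.04,50.83)

[3] `<path>` cubic bezier, #000000→engrave S150 F4275: (60.59,51.93) → (51.98,50.29) → (46.55,60.62) → (45.01,75.87) → (48.06,88.95) → (56.41,92.80)

[4] `<line>` line segment, #000000→engrave S150 F4275: (56.91,29.45) → (76.59,40.60)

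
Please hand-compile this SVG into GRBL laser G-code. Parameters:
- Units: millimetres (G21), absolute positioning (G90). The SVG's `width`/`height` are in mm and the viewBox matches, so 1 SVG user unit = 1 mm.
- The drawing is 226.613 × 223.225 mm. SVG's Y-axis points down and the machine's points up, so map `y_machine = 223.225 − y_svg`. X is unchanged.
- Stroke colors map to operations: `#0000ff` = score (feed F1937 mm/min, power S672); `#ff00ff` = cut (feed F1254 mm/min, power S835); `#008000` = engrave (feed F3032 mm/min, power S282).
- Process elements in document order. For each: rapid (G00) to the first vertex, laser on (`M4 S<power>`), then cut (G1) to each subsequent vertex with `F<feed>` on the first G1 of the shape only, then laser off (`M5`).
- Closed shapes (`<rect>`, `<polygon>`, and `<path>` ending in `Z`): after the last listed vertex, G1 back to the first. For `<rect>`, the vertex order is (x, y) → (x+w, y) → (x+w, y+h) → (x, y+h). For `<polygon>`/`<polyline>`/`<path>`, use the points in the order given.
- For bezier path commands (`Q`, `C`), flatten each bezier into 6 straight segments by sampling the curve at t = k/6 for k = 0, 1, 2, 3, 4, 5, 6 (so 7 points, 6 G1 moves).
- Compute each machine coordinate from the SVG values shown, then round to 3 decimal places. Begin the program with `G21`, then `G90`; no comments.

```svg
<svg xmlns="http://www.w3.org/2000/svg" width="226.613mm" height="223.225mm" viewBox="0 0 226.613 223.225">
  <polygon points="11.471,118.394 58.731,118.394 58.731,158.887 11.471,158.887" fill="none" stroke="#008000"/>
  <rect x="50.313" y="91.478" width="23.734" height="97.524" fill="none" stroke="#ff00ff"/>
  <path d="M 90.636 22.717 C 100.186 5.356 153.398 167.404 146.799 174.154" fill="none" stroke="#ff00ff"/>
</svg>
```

Since the viewBox matches the mm dimensions, user units are millimetres directly. The only transform is the Y-flip y_m = 223.225 − y_svg.

Shape 1 is a rectangle drawn with `<polygon>`. Its stroke #008000 means engrave at S282, F3032. After flipping Y the toolpath is (11.471,104.831) → (58.731,104.831) → (58.731,64.338) → (11.471,64.338) → (11.471,104.831), returning to the start.

Shape 2 is a rectangle drawn with `<rect>`. Its stroke #ff00ff means cut at S835, F1254. After flipping Y the toolpath is (50.313,131.747) → (74.047,131.747) → (74.047,34.223) → (50.313,34.223) → (50.313,131.747), returning to the start.

Shape 3 is a cubic bezier drawn with `<path>`. Its stroke #ff00ff means cut at S835, F1254. After flipping Y the toolpath is (90.636,200.508) → (98.570,195.787) → (110.908,170.463) → (124.773,133.831) → (137.293,95.190) → (145.593,63.838) → (146.799,49.071).

G21
G90
G00 X11.471 Y104.831
M4 S282
G1 X58.731 Y104.831 F3032
G1 X58.731 Y64.338
G1 X11.471 Y64.338
G1 X11.471 Y104.831
M5
G00 X50.313 Y131.747
M4 S835
G1 X74.047 Y131.747 F1254
G1 X74.047 Y34.223
G1 X50.313 Y34.223
G1 X50.313 Y131.747
M5
G00 X90.636 Y200.508
M4 S835
G1 X98.570 Y195.787 F1254
G1 X110.908 Y170.463
G1 X124.773 Y133.831
G1 X137.293 Y95.190
G1 X145.593 Y63.838
G1 X146.799 Y49.071
M5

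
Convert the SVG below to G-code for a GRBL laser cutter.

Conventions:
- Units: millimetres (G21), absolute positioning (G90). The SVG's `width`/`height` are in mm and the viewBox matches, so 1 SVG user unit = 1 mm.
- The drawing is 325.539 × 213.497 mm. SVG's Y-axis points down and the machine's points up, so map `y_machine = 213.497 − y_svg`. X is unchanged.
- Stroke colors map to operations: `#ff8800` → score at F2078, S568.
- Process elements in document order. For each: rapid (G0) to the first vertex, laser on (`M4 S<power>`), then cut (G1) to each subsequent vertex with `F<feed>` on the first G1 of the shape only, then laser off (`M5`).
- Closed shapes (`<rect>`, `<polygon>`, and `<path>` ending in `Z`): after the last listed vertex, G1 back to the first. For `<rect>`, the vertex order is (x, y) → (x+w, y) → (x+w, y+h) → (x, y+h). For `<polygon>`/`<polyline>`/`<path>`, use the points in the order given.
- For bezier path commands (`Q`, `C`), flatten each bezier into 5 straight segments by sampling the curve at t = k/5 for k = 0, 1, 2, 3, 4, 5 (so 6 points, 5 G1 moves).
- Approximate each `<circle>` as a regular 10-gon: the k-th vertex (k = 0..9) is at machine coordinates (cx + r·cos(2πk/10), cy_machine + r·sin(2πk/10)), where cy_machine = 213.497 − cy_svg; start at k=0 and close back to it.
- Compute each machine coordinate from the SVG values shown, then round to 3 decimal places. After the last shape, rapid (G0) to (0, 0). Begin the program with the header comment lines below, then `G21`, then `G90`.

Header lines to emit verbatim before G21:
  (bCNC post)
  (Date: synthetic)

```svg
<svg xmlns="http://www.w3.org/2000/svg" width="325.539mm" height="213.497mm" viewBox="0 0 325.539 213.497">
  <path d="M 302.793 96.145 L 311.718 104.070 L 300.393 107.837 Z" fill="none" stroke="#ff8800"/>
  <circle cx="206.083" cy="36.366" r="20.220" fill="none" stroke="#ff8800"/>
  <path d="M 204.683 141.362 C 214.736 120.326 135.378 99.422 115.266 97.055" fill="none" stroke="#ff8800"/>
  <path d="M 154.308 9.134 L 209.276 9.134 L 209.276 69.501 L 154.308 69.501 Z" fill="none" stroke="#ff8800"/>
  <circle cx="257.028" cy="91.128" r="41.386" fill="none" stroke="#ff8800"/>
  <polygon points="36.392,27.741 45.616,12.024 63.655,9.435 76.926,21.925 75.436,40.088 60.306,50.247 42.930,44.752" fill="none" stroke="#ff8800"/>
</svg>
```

(bCNC post)
(Date: synthetic)
G21
G90
G0 X302.793 Y117.352
M4 S568
G1 X311.718 Y109.427 F2078
G1 X300.393 Y105.660
G1 X302.793 Y117.352
M5
G0 X226.303 Y177.131
M4 S568
G1 X222.441 Y189.016 F2078
G1 X212.331 Y196.361
G1 X199.835 Y196.361
G1 X189.725 Y189.016
G1 X185.863 Y177.131
G1 X189.725 Y165.246
G1 X199.835 Y157.901
G1 X212.331 Y157.901
G1 X222.441 Y165.246
G1 X226.303 Y177.131
M5
G0 X204.683 Y72.135
M4 S568
G1 X201.175 Y84.594 F2078
G1 X183.343 Y96.137
G1 X158.324 Y105.882
G1 X133.253 Y112.945
G1 X115.266 Y116.442
M5
G0 X154.308 Y204.363
M4 S568
G1 X209.276 Y204.363 F2078
G1 X209.276 Y143.996
G1 X154.308 Y143.996
G1 X154.308 Y204.363
M5
G0 X298.414 Y122.369
M4 S568
G1 X290.510 Y146.695 F2078
G1 X269.817 Y161.729
G1 X244.239 Y161.729
G1 X223.546 Y146.695
G1 X215.642 Y122.369
G1 X223.546 Y98.043
G1 X244.239 Y83.009
G1 X269.817 Y83.009
G1 X290.510 Y98.043
G1 X298.414 Y122.369
M5
G0 X36.392 Y185.756
M4 S568
G1 X45.616 Y201.473 F2078
G1 X63.655 Y204.062
G1 X76.926 Y191.572
G1 X75.436 Y173.409
G1 X60.306 Y163.250
G1 X42.930 Y168.745
G1 X36.392 Y185.756
M5
G0 X0.000 Y0.000

Since the viewBox matches the mm dimensions, user units are millimetres directly. The only transform is the Y-flip y_m = 213.497 − y_svg.

Shape 1 is a regular polygon drawn with `<path>`. Its stroke #ff8800 means score at S568, F2078. After flipping Y the toolpath is (302.793,117.352) → (311.718,109.427) → (300.393,105.660) → (302.793,117.352), returning to the start.

Shape 2 is a circle drawn with `<circle>`. Its stroke #ff8800 means score at S568, F2078. After flipping Y the toolpath is (226.303,177.131) → (222.441,189.016) → (212.331,196.361) → (199.835,196.361) → (189.725,189.016) → (185.863,177.131) → (189.725,165.246) → (199.835,157.901) → (212.331,157.901) → (222.441,165.246) → (226.303,177.131), returning to the start.

Shape 3 is a cubic bezier drawn with `<path>`. Its stroke #ff8800 means score at S568, F2078. After flipping Y the toolpath is (204.683,72.135) → (201.175,84.594) → (183.343,96.137) → (158.324,105.882) → (133.253,112.945) → (115.266,116.442).

Shape 4 is a rectangle drawn with `<path>`. Its stroke #ff8800 means score at S568, F2078. After flipping Y the toolpath is (154.308,204.363) → (209.276,204.363) → (209.276,143.996) → (154.308,143.996) → (154.308,204.363), returning to the start.

Shape 5 is a circle drawn with `<circle>`. Its stroke #ff8800 means score at S568, F2078. After flipping Y the toolpath is (298.414,122.369) → (290.510,146.695) → (269.817,161.729) → (244.239,161.729) → (223.546,146.695) → (215.642,122.369) → (223.546,98.043) → (244.239,83.009) → (269.817,83.009) → (290.510,98.043) → (298.414,122.369), returning to the start.

Shape 6 is a regular polygon drawn with `<polygon>`. Its stroke #ff8800 means score at S568, F2078. After flipping Y the toolpath is (36.392,185.756) → (45.616,201.473) → (63.655,204.062) → (76.926,191.572) → (75.436,173.409) → (60.306,163.250) → (42.930,168.745) → (36.392,185.756), returning to the start.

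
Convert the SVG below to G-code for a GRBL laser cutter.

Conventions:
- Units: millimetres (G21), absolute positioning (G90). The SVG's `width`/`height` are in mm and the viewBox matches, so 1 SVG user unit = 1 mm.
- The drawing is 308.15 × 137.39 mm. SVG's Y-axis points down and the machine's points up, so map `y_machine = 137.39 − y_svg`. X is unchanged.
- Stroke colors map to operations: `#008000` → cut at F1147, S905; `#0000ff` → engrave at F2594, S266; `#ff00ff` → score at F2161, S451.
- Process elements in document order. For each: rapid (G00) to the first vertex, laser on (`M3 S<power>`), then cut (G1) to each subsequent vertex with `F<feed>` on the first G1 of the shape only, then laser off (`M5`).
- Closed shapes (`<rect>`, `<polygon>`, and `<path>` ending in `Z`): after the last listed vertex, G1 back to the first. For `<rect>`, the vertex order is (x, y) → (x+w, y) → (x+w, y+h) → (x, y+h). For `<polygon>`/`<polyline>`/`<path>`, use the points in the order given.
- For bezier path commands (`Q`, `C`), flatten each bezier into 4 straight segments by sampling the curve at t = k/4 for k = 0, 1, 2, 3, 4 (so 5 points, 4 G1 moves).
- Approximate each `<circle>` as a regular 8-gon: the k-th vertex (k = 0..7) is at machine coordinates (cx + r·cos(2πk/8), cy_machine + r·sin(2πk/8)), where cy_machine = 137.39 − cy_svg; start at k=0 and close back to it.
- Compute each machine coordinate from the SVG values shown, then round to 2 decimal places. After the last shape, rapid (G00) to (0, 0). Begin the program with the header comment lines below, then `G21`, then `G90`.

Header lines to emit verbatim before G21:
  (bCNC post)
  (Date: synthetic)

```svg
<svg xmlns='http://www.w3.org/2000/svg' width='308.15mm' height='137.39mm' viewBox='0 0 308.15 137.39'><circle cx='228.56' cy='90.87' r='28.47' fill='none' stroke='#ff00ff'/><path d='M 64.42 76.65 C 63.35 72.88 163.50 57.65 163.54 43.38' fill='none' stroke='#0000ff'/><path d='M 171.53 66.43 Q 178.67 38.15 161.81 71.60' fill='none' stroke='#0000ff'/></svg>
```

Since the viewBox matches the mm dimensions, user units are millimetres directly. The only transform is the Y-flip y_m = 137.39 − y_svg.

Shape 1 is a circle drawn with `<circle>`. Its stroke #ff00ff means score at S451, F2161. After flipping Y the toolpath is (257.03,46.52) → (248.69,66.65) → (228.56,74.99) → (208.43,66.65) → (200.09,46.52) → (208.43,26.39) → (228.56,18.05) → (248.69,26.39) → (257.03,46.52), returning to the start.

Shape 2 is a cubic bezier drawn with `<path>`. Its stroke #0000ff means engrave at S266, F2594. After flipping Y the toolpath is (64.42,60.74) → (79.45,65.52) → (113.56,73.44) → (147.89,83.32) → (163.54,94.01).

Shape 3 is a quadratic bezier drawn with `<path>`. Its stroke #0000ff means engrave at S266, F2594. After flipping Y the toolpath is (171.53,70.96) → (173.60,81.24) → (172.67,83.81) → (168.74,78.66) → (161.81,65.79).

(bCNC post)
(Date: synthetic)
G21
G90
G00 X257.03 Y46.52
M3 S451
G1 X248.69 Y66.65 F2161
G1 X228.56 Y74.99
G1 X208.43 Y66.65
G1 X200.09 Y46.52
G1 X208.43 Y26.39
G1 X228.56 Y18.05
G1 X248.69 Y26.39
G1 X257.03 Y46.52
M5
G00 X64.42 Y60.74
M3 S266
G1 X79.45 Y65.52 F2594
G1 X113.56 Y73.44
G1 X147.89 Y83.32
G1 X163.54 Y94.01
M5
G00 X171.53 Y70.96
M3 S266
G1 X173.60 Y81.24 F2594
G1 X172.67 Y83.81
G1 X168.74 Y78.66
G1 X161.81 Y65.79
M5
G00 X0.00 Y0.00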